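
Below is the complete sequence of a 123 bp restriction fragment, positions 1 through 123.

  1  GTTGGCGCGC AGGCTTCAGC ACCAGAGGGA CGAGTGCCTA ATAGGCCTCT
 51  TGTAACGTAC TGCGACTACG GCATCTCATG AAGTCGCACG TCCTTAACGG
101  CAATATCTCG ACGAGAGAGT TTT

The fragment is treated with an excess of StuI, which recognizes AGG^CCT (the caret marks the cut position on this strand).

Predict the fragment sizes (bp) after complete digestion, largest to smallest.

78, 45 bp

The StuI site (AGGCCT) starts at position 43.
StuI cuts after base 3 of each site, so after position 45.
Linear molecule, 1 cut → 2 fragments:
  1–45 → 45 bp
  46–123 → 78 bp
Sorted largest to smallest: 78, 45 bp.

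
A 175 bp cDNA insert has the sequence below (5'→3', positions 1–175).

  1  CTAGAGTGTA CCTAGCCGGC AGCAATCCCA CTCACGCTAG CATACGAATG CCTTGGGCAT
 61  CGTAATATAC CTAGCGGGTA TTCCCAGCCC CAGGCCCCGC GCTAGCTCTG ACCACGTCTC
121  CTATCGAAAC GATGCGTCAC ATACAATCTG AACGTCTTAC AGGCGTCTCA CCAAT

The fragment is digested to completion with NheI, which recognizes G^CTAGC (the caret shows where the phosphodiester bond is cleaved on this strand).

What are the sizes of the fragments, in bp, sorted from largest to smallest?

NheI sites (GCTAGC) start at positions 36, 101.
NheI cuts after the first base of each site, so after positions 36, 101.
Linear molecule, 2 cuts → 3 fragments:
  1–36 → 36 bp
  37–101 → 65 bp
  102–175 → 74 bp
Sorted largest to smallest: 74, 65, 36 bp.

74, 65, 36 bp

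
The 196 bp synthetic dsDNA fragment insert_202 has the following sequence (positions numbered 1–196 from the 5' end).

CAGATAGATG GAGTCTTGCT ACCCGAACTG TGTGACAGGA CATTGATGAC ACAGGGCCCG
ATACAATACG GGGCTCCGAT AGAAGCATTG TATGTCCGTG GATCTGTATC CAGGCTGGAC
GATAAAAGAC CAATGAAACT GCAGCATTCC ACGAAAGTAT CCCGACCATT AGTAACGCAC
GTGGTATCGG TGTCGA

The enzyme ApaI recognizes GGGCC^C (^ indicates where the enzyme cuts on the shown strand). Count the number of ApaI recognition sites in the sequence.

1

GGGCCC occurs starting at position 54.
ApaI cuts at 1 site.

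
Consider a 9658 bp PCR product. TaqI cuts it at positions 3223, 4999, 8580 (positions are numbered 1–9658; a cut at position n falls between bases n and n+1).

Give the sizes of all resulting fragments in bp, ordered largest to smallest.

3581, 3223, 1776, 1078 bp

Linear molecule, 3 cuts → 4 fragments:
  3223 − 0 = 3223 bp
  4999 − 3223 = 1776 bp
  8580 − 4999 = 3581 bp
  9658 − 8580 = 1078 bp
Sorted largest to smallest: 3581, 3223, 1776, 1078 bp.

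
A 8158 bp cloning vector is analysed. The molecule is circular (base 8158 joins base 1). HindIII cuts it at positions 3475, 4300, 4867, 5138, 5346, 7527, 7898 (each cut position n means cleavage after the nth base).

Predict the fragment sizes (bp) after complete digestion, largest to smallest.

3735, 2181, 825, 567, 371, 271, 208 bp

Circular molecule, 7 cuts → 7 fragments:
  4300 − 3475 = 825 bp
  4867 − 4300 = 567 bp
  5138 − 4867 = 271 bp
  5346 − 5138 = 208 bp
  7527 − 5346 = 2181 bp
  7898 − 7527 = 371 bp
  wrap: 8158 − 7898 + 3475 = 3735 bp
Sorted largest to smallest: 3735, 2181, 825, 567, 371, 271, 208 bp.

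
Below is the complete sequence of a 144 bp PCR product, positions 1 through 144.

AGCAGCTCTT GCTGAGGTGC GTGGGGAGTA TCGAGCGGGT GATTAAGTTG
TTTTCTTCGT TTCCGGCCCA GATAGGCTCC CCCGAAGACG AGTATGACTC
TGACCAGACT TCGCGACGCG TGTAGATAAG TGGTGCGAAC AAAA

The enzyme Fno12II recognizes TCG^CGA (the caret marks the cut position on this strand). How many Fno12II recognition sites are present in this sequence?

1

TCGCGA occurs starting at position 111.
Fno12II cuts at 1 site.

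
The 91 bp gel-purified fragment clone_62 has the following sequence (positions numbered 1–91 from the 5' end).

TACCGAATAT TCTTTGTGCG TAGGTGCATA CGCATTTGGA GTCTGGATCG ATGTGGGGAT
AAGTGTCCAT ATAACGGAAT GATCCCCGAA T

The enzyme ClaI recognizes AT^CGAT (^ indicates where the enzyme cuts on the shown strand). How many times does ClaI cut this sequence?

ATCGAT occurs starting at position 47.
ClaI cuts at 1 site.

1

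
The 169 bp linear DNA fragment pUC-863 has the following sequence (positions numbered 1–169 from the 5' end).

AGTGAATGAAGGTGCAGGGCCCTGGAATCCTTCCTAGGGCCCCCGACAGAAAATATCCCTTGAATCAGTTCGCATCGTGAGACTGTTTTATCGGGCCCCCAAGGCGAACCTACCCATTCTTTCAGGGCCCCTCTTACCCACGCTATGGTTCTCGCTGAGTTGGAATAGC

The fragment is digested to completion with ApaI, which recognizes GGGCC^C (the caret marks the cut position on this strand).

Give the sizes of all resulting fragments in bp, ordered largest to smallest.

56, 40, 32, 21, 20 bp

ApaI sites (GGGCCC) start at positions 17, 37, 93, 125.
ApaI cuts after base 5 of each site (before the last base), so after positions 21, 41, 97, 129.
Linear molecule, 4 cuts → 5 fragments:
  1–21 → 21 bp
  22–41 → 20 bp
  42–97 → 56 bp
  98–129 → 32 bp
  130–169 → 40 bp
Sorted largest to smallest: 56, 40, 32, 21, 20 bp.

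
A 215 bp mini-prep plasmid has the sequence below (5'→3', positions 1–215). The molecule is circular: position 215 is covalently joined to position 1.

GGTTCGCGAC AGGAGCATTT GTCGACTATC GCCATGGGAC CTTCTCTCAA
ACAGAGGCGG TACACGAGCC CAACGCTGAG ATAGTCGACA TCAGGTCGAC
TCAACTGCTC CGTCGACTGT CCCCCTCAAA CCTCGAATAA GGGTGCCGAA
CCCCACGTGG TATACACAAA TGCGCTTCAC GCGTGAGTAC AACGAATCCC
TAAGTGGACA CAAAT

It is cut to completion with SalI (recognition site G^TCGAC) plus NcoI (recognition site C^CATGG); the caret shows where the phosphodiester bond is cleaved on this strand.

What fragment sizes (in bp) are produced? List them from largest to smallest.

SalI sites (GTCGAC) start at positions 21, 84, 95, 112.
SalI cuts after the first base of each site, so after positions 21, 84, 95, 112.
The NcoI site (CCATGG) starts at position 32.
NcoI cuts after the first base of each site, so after position 32.
Combined cut positions: 21, 32, 84, 95, 112.
Circular molecule, 5 cuts → 5 fragments:
  22–32 → 11 bp
  33–84 → 52 bp
  85–95 → 11 bp
  96–112 → 17 bp
  113–215 then 1–21 → 103 + 21 = 124 bp
Sorted largest to smallest: 124, 52, 17, 11, 11 bp.

124, 52, 17, 11, 11 bp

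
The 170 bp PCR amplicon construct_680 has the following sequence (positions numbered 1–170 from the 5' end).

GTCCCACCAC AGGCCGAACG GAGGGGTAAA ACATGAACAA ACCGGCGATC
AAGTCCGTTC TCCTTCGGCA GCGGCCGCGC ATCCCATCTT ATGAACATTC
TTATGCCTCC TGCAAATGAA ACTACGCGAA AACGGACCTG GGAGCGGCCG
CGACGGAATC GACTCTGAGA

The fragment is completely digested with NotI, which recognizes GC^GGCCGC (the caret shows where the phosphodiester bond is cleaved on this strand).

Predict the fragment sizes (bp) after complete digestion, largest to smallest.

73, 72, 25 bp

NotI sites (GCGGCCGC) start at positions 71, 144.
NotI cuts after base 2 of each site, so after positions 72, 145.
Linear molecule, 2 cuts → 3 fragments:
  1–72 → 72 bp
  73–145 → 73 bp
  146–170 → 25 bp
Sorted largest to smallest: 73, 72, 25 bp.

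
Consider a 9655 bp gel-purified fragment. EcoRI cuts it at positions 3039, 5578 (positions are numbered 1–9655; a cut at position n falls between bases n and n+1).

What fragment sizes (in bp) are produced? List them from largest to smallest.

Linear molecule, 2 cuts → 3 fragments:
  3039 − 0 = 3039 bp
  5578 − 3039 = 2539 bp
  9655 − 5578 = 4077 bp
Sorted largest to smallest: 4077, 3039, 2539 bp.

4077, 3039, 2539 bp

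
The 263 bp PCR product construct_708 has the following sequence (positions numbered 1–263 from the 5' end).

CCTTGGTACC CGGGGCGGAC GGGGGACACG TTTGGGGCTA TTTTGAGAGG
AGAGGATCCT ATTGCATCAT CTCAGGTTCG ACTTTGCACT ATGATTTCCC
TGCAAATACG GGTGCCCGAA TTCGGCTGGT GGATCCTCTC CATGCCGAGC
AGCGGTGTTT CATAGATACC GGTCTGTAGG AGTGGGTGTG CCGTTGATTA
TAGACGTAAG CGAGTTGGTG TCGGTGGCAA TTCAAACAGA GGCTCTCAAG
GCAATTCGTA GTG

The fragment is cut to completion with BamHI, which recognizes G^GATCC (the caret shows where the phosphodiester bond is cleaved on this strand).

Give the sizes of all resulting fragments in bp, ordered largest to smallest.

132, 77, 54 bp

BamHI sites (GGATCC) start at positions 54, 131.
BamHI cuts after the first base of each site, so after positions 54, 131.
Linear molecule, 2 cuts → 3 fragments:
  1–54 → 54 bp
  55–131 → 77 bp
  132–263 → 132 bp
Sorted largest to smallest: 132, 77, 54 bp.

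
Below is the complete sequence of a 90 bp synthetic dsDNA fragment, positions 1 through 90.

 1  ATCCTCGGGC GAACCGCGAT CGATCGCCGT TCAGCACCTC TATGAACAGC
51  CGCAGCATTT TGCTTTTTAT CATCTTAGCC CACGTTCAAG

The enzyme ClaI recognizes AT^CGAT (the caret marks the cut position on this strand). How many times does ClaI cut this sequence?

1

ATCGAT occurs starting at position 19.
ClaI cuts at 1 site.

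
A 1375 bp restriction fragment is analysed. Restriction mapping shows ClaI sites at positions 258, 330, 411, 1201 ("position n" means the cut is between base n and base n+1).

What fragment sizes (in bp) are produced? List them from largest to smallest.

790, 258, 174, 81, 72 bp

Linear molecule, 4 cuts → 5 fragments:
  258 − 0 = 258 bp
  330 − 258 = 72 bp
  411 − 330 = 81 bp
  1201 − 411 = 790 bp
  1375 − 1201 = 174 bp
Sorted largest to smallest: 790, 258, 174, 81, 72 bp.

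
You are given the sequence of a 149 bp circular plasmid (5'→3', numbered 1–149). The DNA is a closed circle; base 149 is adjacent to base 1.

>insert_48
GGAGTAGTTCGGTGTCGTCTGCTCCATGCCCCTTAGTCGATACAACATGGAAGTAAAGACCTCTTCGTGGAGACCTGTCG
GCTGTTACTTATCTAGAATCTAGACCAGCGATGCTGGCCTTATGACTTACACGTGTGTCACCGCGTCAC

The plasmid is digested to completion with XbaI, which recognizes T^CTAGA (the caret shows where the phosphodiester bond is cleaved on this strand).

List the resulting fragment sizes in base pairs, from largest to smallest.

XbaI sites (TCTAGA) start at positions 92, 99.
XbaI cuts after the first base of each site, so after positions 92, 99.
Circular molecule, 2 cuts → 2 fragments:
  93–99 → 7 bp
  100–149 then 1–92 → 50 + 92 = 142 bp
Sorted largest to smallest: 142, 7 bp.

142, 7 bp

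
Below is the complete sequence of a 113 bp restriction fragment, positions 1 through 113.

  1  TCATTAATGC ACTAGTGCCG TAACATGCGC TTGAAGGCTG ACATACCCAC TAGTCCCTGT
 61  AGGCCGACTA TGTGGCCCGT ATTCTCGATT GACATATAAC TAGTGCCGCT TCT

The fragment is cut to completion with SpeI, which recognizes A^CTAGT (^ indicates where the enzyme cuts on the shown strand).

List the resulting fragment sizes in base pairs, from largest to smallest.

SpeI sites (ACTAGT) start at positions 11, 49, 99.
SpeI cuts after the first base of each site, so after positions 11, 49, 99.
Linear molecule, 3 cuts → 4 fragments:
  1–11 → 11 bp
  12–49 → 38 bp
  50–99 → 50 bp
  100–113 → 14 bp
Sorted largest to smallest: 50, 38, 14, 11 bp.

50, 38, 14, 11 bp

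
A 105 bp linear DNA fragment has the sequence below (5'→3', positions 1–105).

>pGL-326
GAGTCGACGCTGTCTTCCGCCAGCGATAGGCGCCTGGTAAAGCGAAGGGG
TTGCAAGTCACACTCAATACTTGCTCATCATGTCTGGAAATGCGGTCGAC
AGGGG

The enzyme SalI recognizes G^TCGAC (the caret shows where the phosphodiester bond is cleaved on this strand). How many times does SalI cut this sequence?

GTCGAC occurs starting at positions 3, 95.
SalI cuts at 2 sites.

2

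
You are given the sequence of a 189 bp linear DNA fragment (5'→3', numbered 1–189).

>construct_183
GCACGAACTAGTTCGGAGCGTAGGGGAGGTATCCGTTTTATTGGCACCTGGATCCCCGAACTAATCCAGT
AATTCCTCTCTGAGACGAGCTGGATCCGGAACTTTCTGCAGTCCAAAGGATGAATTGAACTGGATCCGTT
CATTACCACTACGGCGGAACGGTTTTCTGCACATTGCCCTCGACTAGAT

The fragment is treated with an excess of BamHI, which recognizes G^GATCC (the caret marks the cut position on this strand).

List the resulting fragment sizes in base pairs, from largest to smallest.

BamHI sites (GGATCC) start at positions 50, 92, 132.
BamHI cuts after the first base of each site, so after positions 50, 92, 132.
Linear molecule, 3 cuts → 4 fragments:
  1–50 → 50 bp
  51–92 → 42 bp
  93–132 → 40 bp
  133–189 → 57 bp
Sorted largest to smallest: 57, 50, 42, 40 bp.

57, 50, 42, 40 bp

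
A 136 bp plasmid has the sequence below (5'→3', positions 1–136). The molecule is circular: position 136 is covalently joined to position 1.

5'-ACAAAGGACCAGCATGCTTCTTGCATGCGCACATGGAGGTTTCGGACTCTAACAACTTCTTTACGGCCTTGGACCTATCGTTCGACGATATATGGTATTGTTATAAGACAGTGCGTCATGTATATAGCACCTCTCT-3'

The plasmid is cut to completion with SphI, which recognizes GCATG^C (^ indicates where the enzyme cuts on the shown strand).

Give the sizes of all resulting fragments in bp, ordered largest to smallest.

SphI sites (GCATGC) start at positions 12, 23.
SphI cuts after base 5 of each site (before the last base), so after positions 16, 27.
Circular molecule, 2 cuts → 2 fragments:
  17–27 → 11 bp
  28–136 then 1–16 → 109 + 16 = 125 bp
Sorted largest to smallest: 125, 11 bp.

125, 11 bp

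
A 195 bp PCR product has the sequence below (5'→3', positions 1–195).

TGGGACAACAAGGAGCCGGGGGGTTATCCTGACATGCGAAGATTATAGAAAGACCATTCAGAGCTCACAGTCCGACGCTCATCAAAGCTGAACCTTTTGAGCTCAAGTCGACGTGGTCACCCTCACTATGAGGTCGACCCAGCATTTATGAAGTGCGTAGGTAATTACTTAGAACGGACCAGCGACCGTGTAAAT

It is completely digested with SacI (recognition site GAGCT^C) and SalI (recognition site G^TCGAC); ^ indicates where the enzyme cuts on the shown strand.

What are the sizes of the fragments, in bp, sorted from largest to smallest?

SacI sites (GAGCTC) start at positions 61, 99.
SacI cuts after base 5 of each site (before the last base), so after positions 65, 103.
SalI sites (GTCGAC) start at positions 107, 133.
SalI cuts after the first base of each site, so after positions 107, 133.
Combined cut positions: 65, 103, 107, 133.
Linear molecule, 4 cuts → 5 fragments:
  1–65 → 65 bp
  66–103 → 38 bp
  104–107 → 4 bp
  108–133 → 26 bp
  134–195 → 62 bp
Sorted largest to smallest: 65, 62, 38, 26, 4 bp.

65, 62, 38, 26, 4 bp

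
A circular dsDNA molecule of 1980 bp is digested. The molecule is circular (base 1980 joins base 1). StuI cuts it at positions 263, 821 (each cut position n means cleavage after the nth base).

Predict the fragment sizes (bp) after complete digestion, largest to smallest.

1422, 558 bp

Circular molecule, 2 cuts → 2 fragments:
  821 − 263 = 558 bp
  wrap: 1980 − 821 + 263 = 1422 bp
Sorted largest to smallest: 1422, 558 bp.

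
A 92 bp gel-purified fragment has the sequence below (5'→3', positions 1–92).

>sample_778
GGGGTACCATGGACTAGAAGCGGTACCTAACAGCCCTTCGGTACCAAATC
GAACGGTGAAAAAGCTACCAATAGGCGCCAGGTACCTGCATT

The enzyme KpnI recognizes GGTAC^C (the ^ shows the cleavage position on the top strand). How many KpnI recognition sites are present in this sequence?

GGTACC occurs starting at positions 3, 22, 40, 81.
KpnI cuts at 4 sites.

4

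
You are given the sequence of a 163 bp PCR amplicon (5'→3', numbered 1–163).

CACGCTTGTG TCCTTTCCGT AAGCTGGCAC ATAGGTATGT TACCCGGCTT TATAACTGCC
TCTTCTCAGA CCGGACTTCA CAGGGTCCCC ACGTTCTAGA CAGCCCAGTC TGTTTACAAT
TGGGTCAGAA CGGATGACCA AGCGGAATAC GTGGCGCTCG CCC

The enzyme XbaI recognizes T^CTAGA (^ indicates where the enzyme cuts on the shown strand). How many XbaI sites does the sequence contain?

TCTAGA occurs starting at position 95.
XbaI cuts at 1 site.

1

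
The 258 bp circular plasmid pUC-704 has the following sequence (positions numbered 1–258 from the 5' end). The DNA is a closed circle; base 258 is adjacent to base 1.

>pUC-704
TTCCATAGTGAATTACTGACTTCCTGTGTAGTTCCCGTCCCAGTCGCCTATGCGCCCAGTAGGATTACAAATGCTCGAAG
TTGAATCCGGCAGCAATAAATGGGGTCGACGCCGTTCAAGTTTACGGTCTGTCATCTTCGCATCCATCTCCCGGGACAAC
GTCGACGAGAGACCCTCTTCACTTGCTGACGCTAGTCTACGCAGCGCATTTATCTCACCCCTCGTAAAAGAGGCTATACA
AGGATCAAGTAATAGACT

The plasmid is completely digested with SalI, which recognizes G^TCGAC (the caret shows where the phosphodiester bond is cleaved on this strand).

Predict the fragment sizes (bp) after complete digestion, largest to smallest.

202, 56 bp

SalI sites (GTCGAC) start at positions 105, 161.
SalI cuts after the first base of each site, so after positions 105, 161.
Circular molecule, 2 cuts → 2 fragments:
  106–161 → 56 bp
  162–258 then 1–105 → 97 + 105 = 202 bp
Sorted largest to smallest: 202, 56 bp.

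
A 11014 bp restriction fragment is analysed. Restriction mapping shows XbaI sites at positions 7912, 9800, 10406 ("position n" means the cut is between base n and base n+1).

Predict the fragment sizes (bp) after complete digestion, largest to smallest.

Linear molecule, 3 cuts → 4 fragments:
  7912 − 0 = 7912 bp
  9800 − 7912 = 1888 bp
  10406 − 9800 = 606 bp
  11014 − 10406 = 608 bp
Sorted largest to smallest: 7912, 1888, 608, 606 bp.

7912, 1888, 608, 606 bp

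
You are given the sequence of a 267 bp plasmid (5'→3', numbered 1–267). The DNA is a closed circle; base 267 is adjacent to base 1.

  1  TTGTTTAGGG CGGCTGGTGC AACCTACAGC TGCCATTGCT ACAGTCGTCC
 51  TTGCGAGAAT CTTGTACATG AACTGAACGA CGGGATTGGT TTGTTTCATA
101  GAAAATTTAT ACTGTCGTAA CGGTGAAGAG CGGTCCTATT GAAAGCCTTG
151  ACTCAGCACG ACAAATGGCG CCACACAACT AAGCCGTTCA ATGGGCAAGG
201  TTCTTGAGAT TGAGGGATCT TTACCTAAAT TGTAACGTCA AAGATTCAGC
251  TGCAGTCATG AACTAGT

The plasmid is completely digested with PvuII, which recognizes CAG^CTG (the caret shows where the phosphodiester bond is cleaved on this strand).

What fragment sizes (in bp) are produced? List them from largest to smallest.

PvuII sites (CAGCTG) start at positions 27, 247.
PvuII cuts after base 3 of each site, so after positions 29, 249.
Circular molecule, 2 cuts → 2 fragments:
  30–249 → 220 bp
  250–267 then 1–29 → 18 + 29 = 47 bp
Sorted largest to smallest: 220, 47 bp.

220, 47 bp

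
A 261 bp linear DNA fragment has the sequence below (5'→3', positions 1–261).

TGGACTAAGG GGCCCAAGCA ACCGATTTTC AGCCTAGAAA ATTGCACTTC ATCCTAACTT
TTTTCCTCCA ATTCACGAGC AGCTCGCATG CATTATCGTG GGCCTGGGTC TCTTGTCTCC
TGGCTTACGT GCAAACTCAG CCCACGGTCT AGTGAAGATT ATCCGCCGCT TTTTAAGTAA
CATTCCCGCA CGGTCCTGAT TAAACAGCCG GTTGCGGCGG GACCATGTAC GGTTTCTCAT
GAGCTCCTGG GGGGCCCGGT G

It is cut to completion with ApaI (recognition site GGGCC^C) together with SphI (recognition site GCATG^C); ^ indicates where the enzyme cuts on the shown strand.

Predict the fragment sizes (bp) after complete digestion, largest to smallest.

ApaI sites (GGGCCC) start at positions 10, 252.
ApaI cuts after base 5 of each site (before the last base), so after positions 14, 256.
The SphI site (GCATGC) starts at position 86.
SphI cuts after base 5 of each site (before the last base), so after position 90.
Combined cut positions: 14, 90, 256.
Linear molecule, 3 cuts → 4 fragments:
  1–14 → 14 bp
  15–90 → 76 bp
  91–256 → 166 bp
  257–261 → 5 bp
Sorted largest to smallest: 166, 76, 14, 5 bp.

166, 76, 14, 5 bp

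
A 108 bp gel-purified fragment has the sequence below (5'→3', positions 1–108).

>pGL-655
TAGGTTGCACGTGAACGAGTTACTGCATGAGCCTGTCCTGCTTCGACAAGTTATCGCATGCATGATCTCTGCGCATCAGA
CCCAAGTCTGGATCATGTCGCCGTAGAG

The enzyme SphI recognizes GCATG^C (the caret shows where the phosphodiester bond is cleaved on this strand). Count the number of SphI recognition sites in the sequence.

GCATGC occurs starting at position 56.
SphI cuts at 1 site.

1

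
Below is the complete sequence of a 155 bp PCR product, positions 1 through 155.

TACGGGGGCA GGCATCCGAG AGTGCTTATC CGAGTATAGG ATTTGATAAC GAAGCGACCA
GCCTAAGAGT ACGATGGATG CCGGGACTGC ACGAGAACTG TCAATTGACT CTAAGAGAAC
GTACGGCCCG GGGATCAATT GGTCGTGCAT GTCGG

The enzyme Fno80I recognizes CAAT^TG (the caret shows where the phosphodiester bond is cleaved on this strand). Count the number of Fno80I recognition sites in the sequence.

CAATTG occurs starting at positions 102, 136.
Fno80I cuts at 2 sites.

2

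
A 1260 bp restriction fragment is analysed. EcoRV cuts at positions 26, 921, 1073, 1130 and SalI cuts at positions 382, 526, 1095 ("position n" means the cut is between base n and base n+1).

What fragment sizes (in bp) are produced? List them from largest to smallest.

Combined cut positions (sorted): 26, 382, 526, 921, 1073, 1095, 1130.
Linear molecule, 7 cuts → 8 fragments:
  26 − 0 = 26 bp
  382 − 26 = 356 bp
  526 − 382 = 144 bp
  921 − 526 = 395 bp
  1073 − 921 = 152 bp
  1095 − 1073 = 22 bp
  1130 − 1095 = 35 bp
  1260 − 1130 = 130 bp
Sorted largest to smallest: 395, 356, 152, 144, 130, 35, 26, 22 bp.

395, 356, 152, 144, 130, 35, 26, 22 bp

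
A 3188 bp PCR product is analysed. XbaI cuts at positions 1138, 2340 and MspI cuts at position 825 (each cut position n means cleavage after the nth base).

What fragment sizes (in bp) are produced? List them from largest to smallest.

Combined cut positions (sorted): 825, 1138, 2340.
Linear molecule, 3 cuts → 4 fragments:
  825 − 0 = 825 bp
  1138 − 825 = 313 bp
  2340 − 1138 = 1202 bp
  3188 − 2340 = 848 bp
Sorted largest to smallest: 1202, 848, 825, 313 bp.

1202, 848, 825, 313 bp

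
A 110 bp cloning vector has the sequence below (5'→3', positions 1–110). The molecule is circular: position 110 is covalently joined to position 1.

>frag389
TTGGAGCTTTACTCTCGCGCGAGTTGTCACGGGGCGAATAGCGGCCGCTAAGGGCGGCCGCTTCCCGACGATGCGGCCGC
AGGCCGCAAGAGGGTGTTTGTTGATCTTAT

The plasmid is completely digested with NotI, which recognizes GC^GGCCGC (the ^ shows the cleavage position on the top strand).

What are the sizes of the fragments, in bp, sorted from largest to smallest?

NotI sites (GCGGCCGC) start at positions 41, 54, 73.
NotI cuts after base 2 of each site, so after positions 42, 55, 74.
Circular molecule, 3 cuts → 3 fragments:
  43–55 → 13 bp
  56–74 → 19 bp
  75–110 then 1–42 → 36 + 42 = 78 bp
Sorted largest to smallest: 78, 19, 13 bp.

78, 19, 13 bp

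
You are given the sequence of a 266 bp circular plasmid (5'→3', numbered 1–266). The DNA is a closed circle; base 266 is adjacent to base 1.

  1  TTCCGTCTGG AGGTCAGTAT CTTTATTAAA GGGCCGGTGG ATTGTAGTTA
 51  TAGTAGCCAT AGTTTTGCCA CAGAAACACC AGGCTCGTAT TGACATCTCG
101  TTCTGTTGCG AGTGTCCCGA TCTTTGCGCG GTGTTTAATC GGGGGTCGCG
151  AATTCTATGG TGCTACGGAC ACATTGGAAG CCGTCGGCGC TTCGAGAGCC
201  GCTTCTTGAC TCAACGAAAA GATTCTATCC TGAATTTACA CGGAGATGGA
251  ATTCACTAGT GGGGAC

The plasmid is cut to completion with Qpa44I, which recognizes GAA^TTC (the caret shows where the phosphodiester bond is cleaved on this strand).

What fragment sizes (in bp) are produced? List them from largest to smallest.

Qpa44I sites (GAATTC) start at positions 150, 249.
Qpa44I cuts after base 3 of each site, so after positions 152, 251.
Circular molecule, 2 cuts → 2 fragments:
  153–251 → 99 bp
  252–266 then 1–152 → 15 + 152 = 167 bp
Sorted largest to smallest: 167, 99 bp.

167, 99 bp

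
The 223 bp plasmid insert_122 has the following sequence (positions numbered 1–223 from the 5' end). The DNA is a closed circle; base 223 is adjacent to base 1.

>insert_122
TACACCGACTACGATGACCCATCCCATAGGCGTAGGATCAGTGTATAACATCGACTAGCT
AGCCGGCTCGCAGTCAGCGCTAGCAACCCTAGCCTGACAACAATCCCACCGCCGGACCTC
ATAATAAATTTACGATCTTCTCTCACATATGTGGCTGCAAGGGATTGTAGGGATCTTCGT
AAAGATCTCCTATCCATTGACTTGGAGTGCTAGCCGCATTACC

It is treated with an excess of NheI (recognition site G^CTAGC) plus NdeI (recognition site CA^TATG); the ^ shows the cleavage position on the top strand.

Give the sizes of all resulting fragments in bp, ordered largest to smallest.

NheI sites (GCTAGC) start at positions 58, 79, 209.
NheI cuts after the first base of each site, so after positions 58, 79, 209.
The NdeI site (CATATG) starts at position 146.
NdeI cuts after base 2 of each site, so after position 147.
Combined cut positions: 58, 79, 147, 209.
Circular molecule, 4 cuts → 4 fragments:
  59–79 → 21 bp
  80–147 → 68 bp
  148–209 → 62 bp
  210–223 then 1–58 → 14 + 58 = 72 bp
Sorted largest to smallest: 72, 68, 62, 21 bp.

72, 68, 62, 21 bp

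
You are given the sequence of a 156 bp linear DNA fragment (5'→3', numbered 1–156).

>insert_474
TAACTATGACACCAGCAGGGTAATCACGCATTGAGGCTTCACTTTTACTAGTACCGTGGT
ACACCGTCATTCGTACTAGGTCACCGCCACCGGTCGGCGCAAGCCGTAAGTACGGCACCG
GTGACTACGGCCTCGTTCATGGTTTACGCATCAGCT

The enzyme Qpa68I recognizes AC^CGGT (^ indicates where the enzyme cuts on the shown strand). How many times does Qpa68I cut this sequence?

2

ACCGGT occurs starting at positions 89, 117.
Qpa68I cuts at 2 sites.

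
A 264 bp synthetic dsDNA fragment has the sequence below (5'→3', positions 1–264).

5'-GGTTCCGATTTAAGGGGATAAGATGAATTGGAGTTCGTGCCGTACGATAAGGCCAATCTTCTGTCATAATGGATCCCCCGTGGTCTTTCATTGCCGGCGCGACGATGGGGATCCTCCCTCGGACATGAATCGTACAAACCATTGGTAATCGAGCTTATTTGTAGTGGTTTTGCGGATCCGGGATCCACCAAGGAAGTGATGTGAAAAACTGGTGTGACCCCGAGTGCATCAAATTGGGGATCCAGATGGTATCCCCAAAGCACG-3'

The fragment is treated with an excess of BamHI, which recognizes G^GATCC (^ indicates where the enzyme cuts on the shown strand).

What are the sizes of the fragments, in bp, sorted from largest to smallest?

BamHI sites (GGATCC) start at positions 71, 109, 174, 181, 238.
BamHI cuts after the first base of each site, so after positions 71, 109, 174, 181, 238.
Linear molecule, 5 cuts → 6 fragments:
  1–71 → 71 bp
  72–109 → 38 bp
  110–174 → 65 bp
  175–181 → 7 bp
  182–238 → 57 bp
  239–264 → 26 bp
Sorted largest to smallest: 71, 65, 57, 38, 26, 7 bp.

71, 65, 57, 38, 26, 7 bp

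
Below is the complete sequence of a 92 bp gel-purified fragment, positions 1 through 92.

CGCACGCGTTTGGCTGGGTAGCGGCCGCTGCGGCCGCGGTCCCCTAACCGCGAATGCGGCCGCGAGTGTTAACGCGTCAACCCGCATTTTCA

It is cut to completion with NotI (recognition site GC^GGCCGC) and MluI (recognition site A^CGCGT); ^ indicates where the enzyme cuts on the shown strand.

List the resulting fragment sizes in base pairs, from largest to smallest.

NotI sites (GCGGCCGC) start at positions 21, 30, 56.
NotI cuts after base 2 of each site, so after positions 22, 31, 57.
MluI sites (ACGCGT) start at positions 4, 72.
MluI cuts after the first base of each site, so after positions 4, 72.
Combined cut positions: 4, 22, 31, 57, 72.
Linear molecule, 5 cuts → 6 fragments:
  1–4 → 4 bp
  5–22 → 18 bp
  23–31 → 9 bp
  32–57 → 26 bp
  58–72 → 15 bp
  73–92 → 20 bp
Sorted largest to smallest: 26, 20, 18, 15, 9, 4 bp.

26, 20, 18, 15, 9, 4 bp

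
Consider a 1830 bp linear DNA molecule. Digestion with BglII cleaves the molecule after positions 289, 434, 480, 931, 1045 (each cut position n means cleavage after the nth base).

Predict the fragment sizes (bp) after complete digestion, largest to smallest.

785, 451, 289, 145, 114, 46 bp

Linear molecule, 5 cuts → 6 fragments:
  289 − 0 = 289 bp
  434 − 289 = 145 bp
  480 − 434 = 46 bp
  931 − 480 = 451 bp
  1045 − 931 = 114 bp
  1830 − 1045 = 785 bp
Sorted largest to smallest: 785, 451, 289, 145, 114, 46 bp.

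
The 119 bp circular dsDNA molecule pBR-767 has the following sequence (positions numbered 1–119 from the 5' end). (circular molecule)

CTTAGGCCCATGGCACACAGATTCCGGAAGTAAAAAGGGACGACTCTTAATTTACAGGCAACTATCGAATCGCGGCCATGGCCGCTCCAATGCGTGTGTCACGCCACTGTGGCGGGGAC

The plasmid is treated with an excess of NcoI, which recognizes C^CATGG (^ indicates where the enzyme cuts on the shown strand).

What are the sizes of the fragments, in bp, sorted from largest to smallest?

68, 51 bp

NcoI sites (CCATGG) start at positions 8, 76.
NcoI cuts after the first base of each site, so after positions 8, 76.
Circular molecule, 2 cuts → 2 fragments:
  9–76 → 68 bp
  77–119 then 1–8 → 43 + 8 = 51 bp
Sorted largest to smallest: 68, 51 bp.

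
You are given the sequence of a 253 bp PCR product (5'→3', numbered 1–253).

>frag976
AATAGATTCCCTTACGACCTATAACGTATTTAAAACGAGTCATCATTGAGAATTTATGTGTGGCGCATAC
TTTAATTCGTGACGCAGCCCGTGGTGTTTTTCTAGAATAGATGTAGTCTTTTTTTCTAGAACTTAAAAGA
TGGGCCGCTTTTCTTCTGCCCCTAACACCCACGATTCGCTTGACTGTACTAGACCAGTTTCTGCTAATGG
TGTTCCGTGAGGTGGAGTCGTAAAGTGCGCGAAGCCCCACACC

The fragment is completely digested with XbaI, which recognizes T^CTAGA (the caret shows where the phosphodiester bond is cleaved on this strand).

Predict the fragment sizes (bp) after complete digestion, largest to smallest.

128, 101, 24 bp

XbaI sites (TCTAGA) start at positions 101, 125.
XbaI cuts after the first base of each site, so after positions 101, 125.
Linear molecule, 2 cuts → 3 fragments:
  1–101 → 101 bp
  102–125 → 24 bp
  126–253 → 128 bp
Sorted largest to smallest: 128, 101, 24 bp.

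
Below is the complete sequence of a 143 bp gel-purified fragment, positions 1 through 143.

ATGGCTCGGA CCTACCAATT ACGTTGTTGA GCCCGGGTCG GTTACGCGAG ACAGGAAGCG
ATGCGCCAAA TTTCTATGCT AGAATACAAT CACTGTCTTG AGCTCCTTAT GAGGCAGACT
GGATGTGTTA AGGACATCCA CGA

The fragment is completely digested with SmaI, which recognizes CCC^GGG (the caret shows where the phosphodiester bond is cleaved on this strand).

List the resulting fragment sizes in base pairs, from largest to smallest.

109, 34 bp

The SmaI site (CCCGGG) starts at position 32.
SmaI cuts after base 3 of each site, so after position 34.
Linear molecule, 1 cut → 2 fragments:
  1–34 → 34 bp
  35–143 → 109 bp
Sorted largest to smallest: 109, 34 bp.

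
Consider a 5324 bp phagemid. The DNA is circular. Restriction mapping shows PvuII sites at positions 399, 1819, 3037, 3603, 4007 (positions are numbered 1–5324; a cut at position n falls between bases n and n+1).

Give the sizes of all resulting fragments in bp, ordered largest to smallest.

Circular molecule, 5 cuts → 5 fragments:
  1819 − 399 = 1420 bp
  3037 − 1819 = 1218 bp
  3603 − 3037 = 566 bp
  4007 − 3603 = 404 bp
  wrap: 5324 − 4007 + 399 = 1716 bp
Sorted largest to smallest: 1716, 1420, 1218, 566, 404 bp.

1716, 1420, 1218, 566, 404 bp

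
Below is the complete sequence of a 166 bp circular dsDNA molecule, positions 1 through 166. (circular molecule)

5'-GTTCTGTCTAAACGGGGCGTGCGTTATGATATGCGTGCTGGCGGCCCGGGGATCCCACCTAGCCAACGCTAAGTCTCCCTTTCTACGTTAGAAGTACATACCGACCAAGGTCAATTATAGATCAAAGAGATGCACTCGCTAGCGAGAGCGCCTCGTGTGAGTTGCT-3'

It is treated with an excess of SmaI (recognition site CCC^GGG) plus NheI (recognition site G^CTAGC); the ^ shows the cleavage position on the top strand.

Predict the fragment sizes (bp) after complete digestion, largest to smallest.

The SmaI site (CCCGGG) starts at position 45.
SmaI cuts after base 3 of each site, so after position 47.
The NheI site (GCTAGC) starts at position 138.
NheI cuts after the first base of each site, so after position 138.
Combined cut positions: 47, 138.
Circular molecule, 2 cuts → 2 fragments:
  48–138 → 91 bp
  139–166 then 1–47 → 28 + 47 = 75 bp
Sorted largest to smallest: 91, 75 bp.

91, 75 bp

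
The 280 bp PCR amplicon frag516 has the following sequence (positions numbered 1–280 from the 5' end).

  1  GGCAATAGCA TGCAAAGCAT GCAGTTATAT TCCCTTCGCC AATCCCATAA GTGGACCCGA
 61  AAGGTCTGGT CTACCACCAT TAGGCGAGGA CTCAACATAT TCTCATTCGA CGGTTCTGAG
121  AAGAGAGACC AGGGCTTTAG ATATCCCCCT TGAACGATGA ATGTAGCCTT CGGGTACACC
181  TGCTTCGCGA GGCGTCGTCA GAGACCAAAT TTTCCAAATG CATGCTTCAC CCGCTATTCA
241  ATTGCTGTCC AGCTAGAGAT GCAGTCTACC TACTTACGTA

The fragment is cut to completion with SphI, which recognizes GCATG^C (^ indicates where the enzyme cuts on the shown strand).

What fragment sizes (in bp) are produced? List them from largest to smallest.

SphI sites (GCATGC) start at positions 8, 17, 220.
SphI cuts after base 5 of each site (before the last base), so after positions 12, 21, 224.
Linear molecule, 3 cuts → 4 fragments:
  1–12 → 12 bp
  13–21 → 9 bp
  22–224 → 203 bp
  225–280 → 56 bp
Sorted largest to smallest: 203, 56, 12, 9 bp.

203, 56, 12, 9 bp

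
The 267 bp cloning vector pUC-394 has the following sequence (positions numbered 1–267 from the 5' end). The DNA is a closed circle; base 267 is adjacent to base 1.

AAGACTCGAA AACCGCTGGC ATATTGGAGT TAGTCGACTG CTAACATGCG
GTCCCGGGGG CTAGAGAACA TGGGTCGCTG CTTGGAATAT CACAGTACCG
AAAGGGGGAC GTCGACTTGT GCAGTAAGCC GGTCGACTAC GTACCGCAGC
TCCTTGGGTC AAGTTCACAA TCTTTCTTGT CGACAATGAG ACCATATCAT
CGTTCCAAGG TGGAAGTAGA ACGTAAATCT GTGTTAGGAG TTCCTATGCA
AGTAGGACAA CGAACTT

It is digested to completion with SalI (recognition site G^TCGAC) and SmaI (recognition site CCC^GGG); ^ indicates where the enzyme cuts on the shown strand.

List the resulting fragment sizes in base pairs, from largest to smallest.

121, 56, 47, 22, 21 bp

SalI sites (GTCGAC) start at positions 33, 111, 132, 179.
SalI cuts after the first base of each site, so after positions 33, 111, 132, 179.
The SmaI site (CCCGGG) starts at position 53.
SmaI cuts after base 3 of each site, so after position 55.
Combined cut positions: 33, 55, 111, 132, 179.
Circular molecule, 5 cuts → 5 fragments:
  34–55 → 22 bp
  56–111 → 56 bp
  112–132 → 21 bp
  133–179 → 47 bp
  180–267 then 1–33 → 88 + 33 = 121 bp
Sorted largest to smallest: 121, 56, 47, 22, 21 bp.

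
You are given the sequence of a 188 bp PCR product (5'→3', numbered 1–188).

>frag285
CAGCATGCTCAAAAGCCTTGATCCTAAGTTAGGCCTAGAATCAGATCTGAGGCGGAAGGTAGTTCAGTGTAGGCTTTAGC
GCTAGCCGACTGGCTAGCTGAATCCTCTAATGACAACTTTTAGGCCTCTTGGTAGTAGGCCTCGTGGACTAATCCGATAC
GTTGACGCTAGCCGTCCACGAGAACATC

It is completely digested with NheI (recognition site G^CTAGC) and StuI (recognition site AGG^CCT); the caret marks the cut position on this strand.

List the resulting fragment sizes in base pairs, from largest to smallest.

NheI sites (GCTAGC) start at positions 81, 93, 167.
NheI cuts after the first base of each site, so after positions 81, 93, 167.
StuI sites (AGGCCT) start at positions 31, 122, 137.
StuI cuts after base 3 of each site, so after positions 33, 124, 139.
Combined cut positions: 33, 81, 93, 124, 139, 167.
Linear molecule, 6 cuts → 7 fragments:
  1–33 → 33 bp
  34–81 → 48 bp
  82–93 → 12 bp
  94–124 → 31 bp
  125–139 → 15 bp
  140–167 → 28 bp
  168–188 → 21 bp
Sorted largest to smallest: 48, 33, 31, 28, 21, 15, 12 bp.

48, 33, 31, 28, 21, 15, 12 bp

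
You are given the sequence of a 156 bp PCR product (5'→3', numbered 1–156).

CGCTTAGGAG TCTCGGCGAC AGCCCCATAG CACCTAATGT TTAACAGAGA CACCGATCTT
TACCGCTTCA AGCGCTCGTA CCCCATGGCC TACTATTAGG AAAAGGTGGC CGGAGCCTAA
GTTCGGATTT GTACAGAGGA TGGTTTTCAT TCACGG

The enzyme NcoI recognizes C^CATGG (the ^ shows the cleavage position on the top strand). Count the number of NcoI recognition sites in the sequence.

CCATGG occurs starting at position 83.
NcoI cuts at 1 site.

1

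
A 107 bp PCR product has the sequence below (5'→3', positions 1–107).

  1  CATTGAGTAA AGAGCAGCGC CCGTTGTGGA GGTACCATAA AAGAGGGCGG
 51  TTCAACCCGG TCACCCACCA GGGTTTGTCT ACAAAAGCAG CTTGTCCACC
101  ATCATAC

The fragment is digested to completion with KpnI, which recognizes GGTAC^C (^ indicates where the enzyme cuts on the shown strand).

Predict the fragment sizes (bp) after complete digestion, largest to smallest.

72, 35 bp

The KpnI site (GGTACC) starts at position 31.
KpnI cuts after base 5 of each site (before the last base), so after position 35.
Linear molecule, 1 cut → 2 fragments:
  1–35 → 35 bp
  36–107 → 72 bp
Sorted largest to smallest: 72, 35 bp.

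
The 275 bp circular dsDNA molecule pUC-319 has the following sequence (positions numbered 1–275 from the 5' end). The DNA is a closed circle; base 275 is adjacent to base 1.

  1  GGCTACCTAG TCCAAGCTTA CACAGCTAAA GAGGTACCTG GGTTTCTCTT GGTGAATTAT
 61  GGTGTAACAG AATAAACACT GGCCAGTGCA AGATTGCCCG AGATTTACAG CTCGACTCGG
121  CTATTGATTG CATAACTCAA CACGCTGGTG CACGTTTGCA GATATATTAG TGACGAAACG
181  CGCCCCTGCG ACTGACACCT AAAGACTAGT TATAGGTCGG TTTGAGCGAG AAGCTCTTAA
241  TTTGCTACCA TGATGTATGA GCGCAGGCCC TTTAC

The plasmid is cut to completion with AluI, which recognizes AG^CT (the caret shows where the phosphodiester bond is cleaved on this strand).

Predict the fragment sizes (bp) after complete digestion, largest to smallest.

AluI sites (AGCT) start at positions 15, 24, 109, 232.
AluI cuts after base 2 of each site, so after positions 16, 25, 110, 233.
Circular molecule, 4 cuts → 4 fragments:
  17–25 → 9 bp
  26–110 → 85 bp
  111–233 → 123 bp
  234–275 then 1–16 → 42 + 16 = 58 bp
Sorted largest to smallest: 123, 85, 58, 9 bp.

123, 85, 58, 9 bp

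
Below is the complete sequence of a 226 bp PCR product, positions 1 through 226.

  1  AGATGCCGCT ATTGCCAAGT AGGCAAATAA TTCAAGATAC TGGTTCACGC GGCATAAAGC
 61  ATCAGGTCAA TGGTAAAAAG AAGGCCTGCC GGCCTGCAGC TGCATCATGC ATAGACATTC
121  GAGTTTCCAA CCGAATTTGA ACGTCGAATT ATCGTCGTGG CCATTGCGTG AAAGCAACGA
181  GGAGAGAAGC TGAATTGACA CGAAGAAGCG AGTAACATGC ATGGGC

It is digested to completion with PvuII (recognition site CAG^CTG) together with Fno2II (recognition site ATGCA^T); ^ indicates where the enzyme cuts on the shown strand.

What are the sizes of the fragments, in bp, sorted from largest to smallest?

The PvuII site (CAGCTG) starts at position 97.
PvuII cuts after base 3 of each site, so after position 99.
Fno2II sites (ATGCAT) start at positions 107, 217.
Fno2II cuts after base 5 of each site (before the last base), so after positions 111, 221.
Combined cut positions: 99, 111, 221.
Linear molecule, 3 cuts → 4 fragments:
  1–99 → 99 bp
  100–111 → 12 bp
  112–221 → 110 bp
  222–226 → 5 bp
Sorted largest to smallest: 110, 99, 12, 5 bp.

110, 99, 12, 5 bp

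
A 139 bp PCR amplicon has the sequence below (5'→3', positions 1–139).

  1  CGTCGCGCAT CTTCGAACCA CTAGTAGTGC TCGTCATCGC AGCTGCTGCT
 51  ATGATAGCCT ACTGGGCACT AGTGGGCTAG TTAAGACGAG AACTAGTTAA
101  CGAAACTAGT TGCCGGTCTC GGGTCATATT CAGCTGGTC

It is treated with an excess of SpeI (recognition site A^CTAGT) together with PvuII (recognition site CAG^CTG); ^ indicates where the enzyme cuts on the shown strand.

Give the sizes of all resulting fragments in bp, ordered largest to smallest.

28, 26, 24, 22, 20, 13, 6 bp

SpeI sites (ACTAGT) start at positions 20, 68, 92, 105.
SpeI cuts after the first base of each site, so after positions 20, 68, 92, 105.
PvuII sites (CAGCTG) start at positions 40, 131.
PvuII cuts after base 3 of each site, so after positions 42, 133.
Combined cut positions: 20, 42, 68, 92, 105, 133.
Linear molecule, 6 cuts → 7 fragments:
  1–20 → 20 bp
  21–42 → 22 bp
  43–68 → 26 bp
  69–92 → 24 bp
  93–105 → 13 bp
  106–133 → 28 bp
  134–139 → 6 bp
Sorted largest to smallest: 28, 26, 24, 22, 20, 13, 6 bp.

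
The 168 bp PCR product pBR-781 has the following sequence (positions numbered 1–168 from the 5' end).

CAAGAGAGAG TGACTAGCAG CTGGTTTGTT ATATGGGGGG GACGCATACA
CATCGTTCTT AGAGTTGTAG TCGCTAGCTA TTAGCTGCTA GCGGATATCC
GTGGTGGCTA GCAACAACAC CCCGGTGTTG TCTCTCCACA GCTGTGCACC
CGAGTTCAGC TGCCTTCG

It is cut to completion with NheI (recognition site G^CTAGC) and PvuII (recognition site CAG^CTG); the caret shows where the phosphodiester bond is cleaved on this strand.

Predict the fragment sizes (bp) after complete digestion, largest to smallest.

53, 34, 20, 20, 18, 14, 9 bp

NheI sites (GCTAGC) start at positions 73, 87, 107.
NheI cuts after the first base of each site, so after positions 73, 87, 107.
PvuII sites (CAGCTG) start at positions 18, 139, 157.
PvuII cuts after base 3 of each site, so after positions 20, 141, 159.
Combined cut positions: 20, 73, 87, 107, 141, 159.
Linear molecule, 6 cuts → 7 fragments:
  1–20 → 20 bp
  21–73 → 53 bp
  74–87 → 14 bp
  88–107 → 20 bp
  108–141 → 34 bp
  142–159 → 18 bp
  160–168 → 9 bp
Sorted largest to smallest: 53, 34, 20, 20, 18, 14, 9 bp.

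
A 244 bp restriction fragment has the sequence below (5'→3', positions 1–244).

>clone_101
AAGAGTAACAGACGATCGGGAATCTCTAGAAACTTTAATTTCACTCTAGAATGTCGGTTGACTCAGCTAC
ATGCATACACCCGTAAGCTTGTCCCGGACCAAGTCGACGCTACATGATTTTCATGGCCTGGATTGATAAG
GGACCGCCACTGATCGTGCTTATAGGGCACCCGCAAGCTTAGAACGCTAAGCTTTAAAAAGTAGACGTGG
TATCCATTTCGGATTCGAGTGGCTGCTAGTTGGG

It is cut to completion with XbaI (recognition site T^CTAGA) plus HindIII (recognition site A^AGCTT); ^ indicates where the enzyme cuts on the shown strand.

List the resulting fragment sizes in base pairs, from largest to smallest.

XbaI sites (TCTAGA) start at positions 25, 45.
XbaI cuts after the first base of each site, so after positions 25, 45.
HindIII sites (AAGCTT) start at positions 85, 175, 189.
HindIII cuts after the first base of each site, so after positions 85, 175, 189.
Combined cut positions: 25, 45, 85, 175, 189.
Linear molecule, 5 cuts → 6 fragments:
  1–25 → 25 bp
  26–45 → 20 bp
  46–85 → 40 bp
  86–175 → 90 bp
  176–189 → 14 bp
  190–244 → 55 bp
Sorted largest to smallest: 90, 55, 40, 25, 20, 14 bp.

90, 55, 40, 25, 20, 14 bp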